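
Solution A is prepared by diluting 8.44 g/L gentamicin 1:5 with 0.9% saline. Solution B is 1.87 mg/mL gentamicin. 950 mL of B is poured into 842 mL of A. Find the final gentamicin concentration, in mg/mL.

C_A = 8.44 g/L / 5 = 1.69 g/L.
C_B = 1.87 mg/mL = 1.87 g/L.
C_mix = (C_A·V_A + C_B·V_B)/(V_A + V_B) = (1.69×842 + 1.87×950) / 1792 = 1.78 g/L = 1.78 mg/mL.

1.78 mg/mL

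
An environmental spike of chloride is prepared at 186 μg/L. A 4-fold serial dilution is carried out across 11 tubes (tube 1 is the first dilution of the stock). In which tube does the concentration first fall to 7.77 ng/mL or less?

Tube n has concentration 186 μg/L / 4ⁿ.
Need 4ⁿ ≥ 186 μg/L / 7.77 ng/mL = 23.9, so n ≥ 2.29.
First such tube: n = 3.

tube 3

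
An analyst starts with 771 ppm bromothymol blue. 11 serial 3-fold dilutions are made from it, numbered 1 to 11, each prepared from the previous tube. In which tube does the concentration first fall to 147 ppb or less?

Tube n has concentration 771 ppm / 3ⁿ.
Need 3ⁿ ≥ 771 ppm / 147 ppb = 5245, so n ≥ 7.80.
First such tube: n = 8.

tube 8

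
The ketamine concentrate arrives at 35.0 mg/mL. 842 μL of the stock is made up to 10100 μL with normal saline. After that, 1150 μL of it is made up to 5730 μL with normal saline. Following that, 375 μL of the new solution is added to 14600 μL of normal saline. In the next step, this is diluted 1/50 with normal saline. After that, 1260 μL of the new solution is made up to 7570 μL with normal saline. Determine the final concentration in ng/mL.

Overall dilution factor = 12.00 × 4.983 × 39.93 × 50 × 6.008 = 7.17 × 10⁵.
35.0 mg/mL / 7.17 × 10⁵ = 4.88 × 10⁻⁵ mg/mL = 48.8 ng/mL.

48.8 ng/mL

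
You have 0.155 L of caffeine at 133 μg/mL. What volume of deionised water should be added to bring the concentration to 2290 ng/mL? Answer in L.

8.85 L

2290 ng/mL = 2.29 μg/mL.
V₂ = C₁V₁/C₂ = 133 × 0.155 / 2.29 = 9.00 L.
Diluent to add = V₂ − V₁ = 9.00 − 0.155 = 8.85 L.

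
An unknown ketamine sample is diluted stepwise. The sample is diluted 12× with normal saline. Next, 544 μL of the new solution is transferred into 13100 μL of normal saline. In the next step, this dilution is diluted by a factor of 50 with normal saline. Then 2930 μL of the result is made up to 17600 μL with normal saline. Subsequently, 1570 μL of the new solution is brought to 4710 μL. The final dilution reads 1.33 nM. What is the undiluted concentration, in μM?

Overall dilution factor = 12 × 25.08 × 50 × 6.007 × 3 = 2.71 × 10⁵.
Original = 1.33 nM × 2.71 × 10⁵ = 3.61 × 10⁵ nM = 361 μM.

361 μM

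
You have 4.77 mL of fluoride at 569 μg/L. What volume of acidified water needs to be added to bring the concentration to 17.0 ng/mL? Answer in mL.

155 mL

17.0 ng/mL = 17.0 μg/L.
V₂ = C₁V₁/C₂ = 569 × 4.77 / 17.0 = 160 mL.
Diluent to add = V₂ − V₁ = 160 − 4.77 = 155 mL.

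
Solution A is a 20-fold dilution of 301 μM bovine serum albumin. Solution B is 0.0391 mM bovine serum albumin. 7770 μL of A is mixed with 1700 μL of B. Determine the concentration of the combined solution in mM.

C_A = 301 μM / 20 = 15.1 μM.
C_B = 0.0391 mM = 39.1 μM.
C_mix = (C_A·V_A + C_B·V_B)/(V_A + V_B) = (15.1×7770 + 39.1×1700) / 9470 = 19.4 μM = 0.0194 mM.

0.0194 mM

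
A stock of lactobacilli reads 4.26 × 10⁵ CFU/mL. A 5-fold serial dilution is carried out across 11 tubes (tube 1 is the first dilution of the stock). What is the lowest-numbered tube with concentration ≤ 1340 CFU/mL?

Tube n has concentration 4.26 × 10⁵ CFU/mL / 5ⁿ.
Need 5ⁿ ≥ 4.26 × 10⁵ CFU/mL / 1340 CFU/mL = 318, so n ≥ 3.58.
First such tube: n = 4.

tube 4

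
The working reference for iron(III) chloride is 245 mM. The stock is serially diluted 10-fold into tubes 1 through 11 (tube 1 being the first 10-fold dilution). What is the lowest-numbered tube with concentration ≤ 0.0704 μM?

tube 7

Tube n has concentration 245 mM / 10ⁿ.
Need 10ⁿ ≥ 245 mM / 0.0704 μM = 3.48 × 10⁶, so n ≥ 6.54.
First such tube: n = 7.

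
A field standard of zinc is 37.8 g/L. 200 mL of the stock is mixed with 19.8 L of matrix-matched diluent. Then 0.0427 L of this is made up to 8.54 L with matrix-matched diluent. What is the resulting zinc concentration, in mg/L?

1.89 mg/L

Overall dilution factor = 100 × 200 = 2.00 × 10⁴.
37.8 g/L / 2.00 × 10⁴ = 1.89 × 10⁻³ g/L = 1.89 mg/L.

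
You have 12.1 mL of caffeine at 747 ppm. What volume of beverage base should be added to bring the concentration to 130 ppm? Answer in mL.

V₂ = C₁V₁/C₂ = 747 × 12.1 / 130 = 69.5 mL.
Diluent to add = V₂ − V₁ = 69.5 − 12.1 = 57.4 mL.

57.4 mL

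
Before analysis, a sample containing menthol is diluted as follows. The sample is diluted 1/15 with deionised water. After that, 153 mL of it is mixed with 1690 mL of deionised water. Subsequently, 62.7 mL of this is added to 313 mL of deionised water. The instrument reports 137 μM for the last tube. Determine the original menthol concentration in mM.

Overall dilution factor = 15 × 12.05 × 5.992 = 1083.
Original = 137 μM × 1083 = 1.48 × 10⁵ μM = 148 mM.

148 mM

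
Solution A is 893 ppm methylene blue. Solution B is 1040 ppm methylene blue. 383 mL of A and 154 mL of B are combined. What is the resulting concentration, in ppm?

C_mix = (C_A·V_A + C_B·V_B)/(V_A + V_B) = (893×383 + 1040×154) / 537.0 = 935 ppm.

935 ppm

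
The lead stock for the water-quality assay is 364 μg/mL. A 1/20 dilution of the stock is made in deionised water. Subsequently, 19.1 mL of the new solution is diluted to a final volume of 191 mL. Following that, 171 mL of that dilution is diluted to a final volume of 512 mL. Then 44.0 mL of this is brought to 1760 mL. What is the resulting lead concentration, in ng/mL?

Overall dilution factor = 20 × 10 × 2.994 × 40 = 2.40 × 10⁴.
364 μg/mL / 2.40 × 10⁴ = 0.0152 μg/mL = 15.2 ng/mL.

15.2 ng/mL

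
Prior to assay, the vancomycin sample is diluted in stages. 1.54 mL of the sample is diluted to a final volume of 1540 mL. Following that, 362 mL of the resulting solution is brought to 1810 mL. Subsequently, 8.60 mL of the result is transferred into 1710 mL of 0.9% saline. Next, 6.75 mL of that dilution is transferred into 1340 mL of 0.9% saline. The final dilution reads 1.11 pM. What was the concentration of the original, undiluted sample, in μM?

Overall dilution factor = 1000 × 5 × 199.8 × 199.5 = 1.99 × 10⁸.
Original = 1.11 pM × 1.99 × 10⁸ = 2.21 × 10⁸ pM = 221 μM.

221 μM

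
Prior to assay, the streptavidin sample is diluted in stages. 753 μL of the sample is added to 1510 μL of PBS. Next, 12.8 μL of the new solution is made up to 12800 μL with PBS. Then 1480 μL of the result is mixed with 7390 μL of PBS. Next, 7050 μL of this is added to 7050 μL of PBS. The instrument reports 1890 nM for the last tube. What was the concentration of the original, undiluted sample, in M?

Overall dilution factor = 3.005 × 1000 × 5.993 × 2 = 3.60 × 10⁴.
Original = 1890 nM × 3.60 × 10⁴ = 6.81 × 10⁷ nM = 0.0681 M.

0.0681 M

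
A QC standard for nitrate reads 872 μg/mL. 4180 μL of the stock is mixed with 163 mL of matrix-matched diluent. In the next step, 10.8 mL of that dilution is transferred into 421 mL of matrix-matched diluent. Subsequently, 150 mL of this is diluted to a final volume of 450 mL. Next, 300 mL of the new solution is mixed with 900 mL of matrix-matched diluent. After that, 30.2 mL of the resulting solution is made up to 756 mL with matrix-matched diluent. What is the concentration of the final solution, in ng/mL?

1.82 ng/mL

Overall dilution factor = 40.00 × 39.98 × 3 × 4 × 25.03 = 4.80 × 10⁵.
872 μg/mL / 4.80 × 10⁵ = 1.82 × 10⁻³ μg/mL = 1.82 ng/mL.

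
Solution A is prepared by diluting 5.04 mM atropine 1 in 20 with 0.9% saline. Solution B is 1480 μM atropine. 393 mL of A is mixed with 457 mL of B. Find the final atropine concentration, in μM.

912 μM

C_A = 5.04 mM / 20 = 0.252 mM.
C_B = 1480 μM = 1.48 mM.
C_mix = (C_A·V_A + C_B·V_B)/(V_A + V_B) = (0.252×393 + 1.48×457) / 850.0 = 0.912 mM = 912 μM.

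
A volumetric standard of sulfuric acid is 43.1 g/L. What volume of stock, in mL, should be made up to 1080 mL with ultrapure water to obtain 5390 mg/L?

135 mL

5390 mg/L = 5.39 g/L.
V₁ = C₂V₂/C₁ = 5.39 × 1080 / 43.1 = 135 mL.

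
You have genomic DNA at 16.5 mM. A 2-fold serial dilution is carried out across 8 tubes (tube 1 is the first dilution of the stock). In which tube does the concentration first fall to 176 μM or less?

Tube n has concentration 16.5 mM / 2ⁿ.
Need 2ⁿ ≥ 16.5 mM / 176 μM = 93.8, so n ≥ 6.55.
First such tube: n = 7.

tube 7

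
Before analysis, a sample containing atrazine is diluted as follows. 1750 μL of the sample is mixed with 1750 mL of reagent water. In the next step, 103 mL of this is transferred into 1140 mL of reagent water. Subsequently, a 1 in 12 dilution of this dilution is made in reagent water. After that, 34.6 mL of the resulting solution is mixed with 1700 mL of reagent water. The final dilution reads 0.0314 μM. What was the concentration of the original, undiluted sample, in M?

Overall dilution factor = 1001 × 12.07 × 12 × 50.13 = 7.27 × 10⁶.
Original = 0.0314 μM × 7.27 × 10⁶ = 2.28 × 10⁵ μM = 0.228 M.

0.228 M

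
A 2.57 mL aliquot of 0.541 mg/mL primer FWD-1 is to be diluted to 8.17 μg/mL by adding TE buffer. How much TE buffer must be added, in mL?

8.17 μg/mL = 8.17 × 10⁻³ mg/mL.
V₂ = C₁V₁/C₂ = 0.541 × 2.57 / 8.17 × 10⁻³ = 170 mL.
Diluent to add = V₂ − V₁ = 170 − 2.57 = 168 mL.

168 mL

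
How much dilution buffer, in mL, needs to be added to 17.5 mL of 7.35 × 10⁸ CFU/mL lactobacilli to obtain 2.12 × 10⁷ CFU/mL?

V₂ = C₁V₁/C₂ = 7.35 × 10⁸ × 17.5 / 2.12 × 10⁷ = 607 mL.
Diluent to add = V₂ − V₁ = 607 − 17.5 = 589 mL.

589 mL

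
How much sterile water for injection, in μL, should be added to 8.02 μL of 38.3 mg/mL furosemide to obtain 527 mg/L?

527 mg/L = 0.527 mg/mL.
V₂ = C₁V₁/C₂ = 38.3 × 8.02 / 0.527 = 583 μL.
Diluent to add = V₂ − V₁ = 583 − 8.02 = 575 μL.

575 μL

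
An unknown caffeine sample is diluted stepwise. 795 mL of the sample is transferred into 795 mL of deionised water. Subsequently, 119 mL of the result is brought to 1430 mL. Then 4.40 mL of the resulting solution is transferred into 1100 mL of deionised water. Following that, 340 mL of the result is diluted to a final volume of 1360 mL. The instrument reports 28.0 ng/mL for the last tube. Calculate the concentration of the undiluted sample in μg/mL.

Overall dilution factor = 2 × 12.02 × 251 × 4 = 2.41 × 10⁴.
Original = 28.0 ng/mL × 2.41 × 10⁴ = 6.76 × 10⁵ ng/mL = 676 μg/mL.

676 μg/mL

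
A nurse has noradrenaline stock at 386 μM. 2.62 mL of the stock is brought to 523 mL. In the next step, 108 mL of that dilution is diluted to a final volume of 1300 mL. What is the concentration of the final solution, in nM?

161 nM

Overall dilution factor = 199.6 × 12.04 = 2403.
386 μM / 2403 = 0.161 μM = 161 nM.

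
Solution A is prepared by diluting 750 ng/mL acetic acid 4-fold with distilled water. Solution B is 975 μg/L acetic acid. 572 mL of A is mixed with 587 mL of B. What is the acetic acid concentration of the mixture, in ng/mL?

586 ng/mL

C_A = 750 ng/mL / 4 = 188 ng/mL.
C_B = 975 μg/L = 975 ng/mL.
C_mix = (C_A·V_A + C_B·V_B)/(V_A + V_B) = (188×572 + 975×587) / 1159 = 586 ng/mL.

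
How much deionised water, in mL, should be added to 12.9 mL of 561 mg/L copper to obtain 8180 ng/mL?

8180 ng/mL = 8.18 mg/L.
V₂ = C₁V₁/C₂ = 561 × 12.9 / 8.18 = 885 mL.
Diluent to add = V₂ − V₁ = 885 − 12.9 = 872 mL.

872 mL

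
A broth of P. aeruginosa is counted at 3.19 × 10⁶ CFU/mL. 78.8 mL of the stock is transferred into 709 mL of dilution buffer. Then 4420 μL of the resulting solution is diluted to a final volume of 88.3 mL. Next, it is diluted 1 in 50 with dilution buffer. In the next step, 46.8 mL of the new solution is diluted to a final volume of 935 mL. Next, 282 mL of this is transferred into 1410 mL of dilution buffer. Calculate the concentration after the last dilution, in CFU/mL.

2.66 CFU/mL

Overall dilution factor = 9.997 × 19.98 × 50 × 19.98 × 6 = 1.20 × 10⁶.
3.19 × 10⁶ CFU/mL / 1.20 × 10⁶ = 2.66 CFU/mL.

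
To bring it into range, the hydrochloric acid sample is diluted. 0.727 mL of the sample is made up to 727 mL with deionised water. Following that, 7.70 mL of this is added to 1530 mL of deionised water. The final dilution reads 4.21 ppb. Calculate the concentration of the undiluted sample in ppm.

Overall dilution factor = 1000 × 199.7 = 2.00 × 10⁵.
Original = 4.21 ppb × 2.00 × 10⁵ = 8.41 × 10⁵ ppb = 841 ppm.

841 ppm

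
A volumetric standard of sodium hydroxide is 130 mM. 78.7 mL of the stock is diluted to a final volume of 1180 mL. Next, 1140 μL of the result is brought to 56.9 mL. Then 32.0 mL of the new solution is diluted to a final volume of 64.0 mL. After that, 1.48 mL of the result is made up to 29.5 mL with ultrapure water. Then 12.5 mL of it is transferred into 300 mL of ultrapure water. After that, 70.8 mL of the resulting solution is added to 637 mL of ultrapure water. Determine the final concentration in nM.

Overall dilution factor = 14.99 × 49.91 × 2 × 19.93 × 25 × 9.997 = 7.46 × 10⁶.
130 mM / 7.46 × 10⁶ = 1.74 × 10⁻⁵ mM = 17.4 nM.

17.4 nM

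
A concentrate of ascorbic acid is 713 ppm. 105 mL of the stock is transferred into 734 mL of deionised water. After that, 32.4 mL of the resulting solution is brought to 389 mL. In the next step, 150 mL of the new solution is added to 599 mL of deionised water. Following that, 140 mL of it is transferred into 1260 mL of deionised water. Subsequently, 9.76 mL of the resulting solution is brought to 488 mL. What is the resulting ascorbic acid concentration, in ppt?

Overall dilution factor = 7.990 × 12.01 × 4.993 × 10 × 50 = 2.40 × 10⁵.
713 ppm / 2.40 × 10⁵ = 2.98 × 10⁻³ ppm = 2980 ppt.

2980 ppt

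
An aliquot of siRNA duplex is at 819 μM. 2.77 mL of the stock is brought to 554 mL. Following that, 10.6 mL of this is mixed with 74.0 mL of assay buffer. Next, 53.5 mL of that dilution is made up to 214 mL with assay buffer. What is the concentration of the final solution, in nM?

Overall dilution factor = 200 × 7.981 × 4 = 6385.
819 μM / 6385 = 0.128 μM = 128 nM.

128 nM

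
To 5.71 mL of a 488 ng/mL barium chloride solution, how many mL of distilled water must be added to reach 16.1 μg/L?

16.1 μg/L = 16.1 ng/mL.
V₂ = C₁V₁/C₂ = 488 × 5.71 / 16.1 = 173 mL.
Diluent to add = V₂ − V₁ = 173 − 5.71 = 167 mL.

167 mL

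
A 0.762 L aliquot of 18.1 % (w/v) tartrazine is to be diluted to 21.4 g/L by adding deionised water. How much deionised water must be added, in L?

21.4 g/L = 2.14 % (w/v).
V₂ = C₁V₁/C₂ = 18.1 × 0.762 / 2.14 = 6.44 L.
Diluent to add = V₂ − V₁ = 6.44 − 0.762 = 5.68 L.

5.68 L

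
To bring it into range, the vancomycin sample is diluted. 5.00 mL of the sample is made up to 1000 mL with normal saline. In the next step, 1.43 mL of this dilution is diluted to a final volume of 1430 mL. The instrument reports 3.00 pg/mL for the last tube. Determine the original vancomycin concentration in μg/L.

Overall dilution factor = 200 × 1000 = 2.00 × 10⁵.
Original = 3.00 pg/mL × 2.00 × 10⁵ = 6.00 × 10⁵ pg/mL = 600 μg/L.

600 μg/L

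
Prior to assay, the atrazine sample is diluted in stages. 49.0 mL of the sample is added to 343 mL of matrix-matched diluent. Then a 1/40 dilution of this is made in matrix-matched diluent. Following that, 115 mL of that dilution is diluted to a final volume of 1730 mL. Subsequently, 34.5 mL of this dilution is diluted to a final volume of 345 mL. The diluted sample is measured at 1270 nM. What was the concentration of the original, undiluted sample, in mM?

Overall dilution factor = 8 × 40 × 15.04 × 10 = 4.81 × 10⁴.
Original = 1270 nM × 4.81 × 10⁴ = 6.11 × 10⁷ nM = 61.1 mM.

61.1 mM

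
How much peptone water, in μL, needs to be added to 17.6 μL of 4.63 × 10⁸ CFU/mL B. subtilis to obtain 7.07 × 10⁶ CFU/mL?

V₂ = C₁V₁/C₂ = 4.63 × 10⁸ × 17.6 / 7.07 × 10⁶ = 1153 μL.
Diluent to add = V₂ − V₁ = 1153 − 17.6 = 1130 μL.

1130 μL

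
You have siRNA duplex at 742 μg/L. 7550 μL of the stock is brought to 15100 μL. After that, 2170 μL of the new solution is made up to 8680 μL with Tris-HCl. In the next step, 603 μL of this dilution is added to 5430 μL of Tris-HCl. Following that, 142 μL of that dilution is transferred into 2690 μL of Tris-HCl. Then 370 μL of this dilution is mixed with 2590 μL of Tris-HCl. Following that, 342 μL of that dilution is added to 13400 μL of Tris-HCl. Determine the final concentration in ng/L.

1.45 ng/L

Overall dilution factor = 2 × 4 × 10.00 × 19.94 × 8 × 40.18 = 5.13 × 10⁵.
742 μg/L / 5.13 × 10⁵ = 1.45 × 10⁻³ μg/L = 1.45 ng/L.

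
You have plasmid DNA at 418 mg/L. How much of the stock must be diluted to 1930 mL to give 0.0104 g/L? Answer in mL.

48.0 mL

0.0104 g/L = 10.4 mg/L.
V₁ = C₂V₂/C₁ = 10.4 × 1930 / 418 = 48.0 mL.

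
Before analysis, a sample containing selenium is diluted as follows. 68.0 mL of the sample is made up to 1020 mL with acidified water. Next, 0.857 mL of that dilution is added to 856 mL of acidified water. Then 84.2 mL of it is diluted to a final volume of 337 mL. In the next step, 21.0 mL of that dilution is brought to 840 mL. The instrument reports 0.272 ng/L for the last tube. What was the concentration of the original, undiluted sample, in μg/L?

Overall dilution factor = 15 × 999.8 × 4.002 × 40 = 2.40 × 10⁶.
Original = 0.272 ng/L × 2.40 × 10⁶ = 6.53 × 10⁵ ng/L = 653 μg/L.

653 μg/L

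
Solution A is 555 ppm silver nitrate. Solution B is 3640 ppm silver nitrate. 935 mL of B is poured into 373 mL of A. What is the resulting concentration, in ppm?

C_mix = (C_A·V_A + C_B·V_B)/(V_A + V_B) = (555×373 + 3640×935) / 1308 = 2760 ppm.

2760 ppm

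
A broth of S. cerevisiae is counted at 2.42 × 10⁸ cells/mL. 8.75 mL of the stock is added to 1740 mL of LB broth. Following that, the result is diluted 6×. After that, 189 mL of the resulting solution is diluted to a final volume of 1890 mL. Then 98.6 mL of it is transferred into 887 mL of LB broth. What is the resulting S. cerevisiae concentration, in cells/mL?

Overall dilution factor = 199.9 × 6 × 10 × 9.996 = 1.20 × 10⁵.
2.42 × 10⁸ cells/mL / 1.20 × 10⁵ = 2020 cells/mL.

2020 cells/mL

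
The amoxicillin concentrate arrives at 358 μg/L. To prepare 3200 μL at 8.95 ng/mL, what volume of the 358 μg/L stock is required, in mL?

0.0800 mL

8.95 ng/mL = 8.95 μg/L.
V₁ = C₂V₂/C₁ = 8.95 × 3200 / 358 = 80.0 μL = 0.0800 mL.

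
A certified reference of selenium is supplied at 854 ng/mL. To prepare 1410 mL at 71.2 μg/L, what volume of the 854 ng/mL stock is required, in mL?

118 mL

71.2 μg/L = 71.2 ng/mL.
V₁ = C₂V₂/C₁ = 71.2 × 1410 / 854 = 118 mL.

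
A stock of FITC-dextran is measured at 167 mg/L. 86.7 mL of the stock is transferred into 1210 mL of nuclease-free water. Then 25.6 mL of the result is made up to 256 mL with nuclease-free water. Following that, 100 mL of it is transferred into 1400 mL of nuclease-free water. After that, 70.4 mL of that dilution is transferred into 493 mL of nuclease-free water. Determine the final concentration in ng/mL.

9.30 ng/mL

Overall dilution factor = 14.96 × 10 × 15 × 8.003 = 1.80 × 10⁴.
167 mg/L / 1.80 × 10⁴ = 9.30 × 10⁻³ mg/L = 9.30 ng/mL.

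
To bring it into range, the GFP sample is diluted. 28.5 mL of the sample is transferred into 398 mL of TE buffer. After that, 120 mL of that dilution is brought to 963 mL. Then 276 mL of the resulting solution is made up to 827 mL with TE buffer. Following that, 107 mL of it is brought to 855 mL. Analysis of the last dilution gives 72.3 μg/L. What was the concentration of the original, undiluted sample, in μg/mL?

Overall dilution factor = 14.96 × 8.025 × 2.996 × 7.991 = 2875.
Original = 72.3 μg/L × 2875 = 2.08 × 10⁵ μg/L = 208 μg/mL.

208 μg/mL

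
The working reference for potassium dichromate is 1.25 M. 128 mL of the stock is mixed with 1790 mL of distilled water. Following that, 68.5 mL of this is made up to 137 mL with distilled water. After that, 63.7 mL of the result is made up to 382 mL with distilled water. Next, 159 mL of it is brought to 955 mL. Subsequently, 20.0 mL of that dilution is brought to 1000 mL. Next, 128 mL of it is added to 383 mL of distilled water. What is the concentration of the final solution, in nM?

5800 nM

Overall dilution factor = 14.98 × 2 × 5.997 × 6.006 × 50 × 3.992 = 2.15 × 10⁵.
1.25 M / 2.15 × 10⁵ = 5.80 × 10⁻⁶ M = 5800 nM.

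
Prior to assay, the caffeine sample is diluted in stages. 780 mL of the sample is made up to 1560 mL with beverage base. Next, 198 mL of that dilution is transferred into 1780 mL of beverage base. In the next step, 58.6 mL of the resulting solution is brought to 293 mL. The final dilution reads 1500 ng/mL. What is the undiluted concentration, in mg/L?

Overall dilution factor = 2 × 9.990 × 5 = 99.9.
Original = 1500 ng/mL × 99.9 = 1.50 × 10⁵ ng/mL = 150 mg/L.

150 mg/L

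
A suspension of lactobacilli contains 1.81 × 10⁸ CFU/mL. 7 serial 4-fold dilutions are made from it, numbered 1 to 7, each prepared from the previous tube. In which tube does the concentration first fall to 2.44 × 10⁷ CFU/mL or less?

Tube n has concentration 1.81 × 10⁸ CFU/mL / 4ⁿ.
Need 4ⁿ ≥ 1.81 × 10⁸ CFU/mL / 2.44 × 10⁷ CFU/mL = 7.42, so n ≥ 1.45.
First such tube: n = 2.

tube 2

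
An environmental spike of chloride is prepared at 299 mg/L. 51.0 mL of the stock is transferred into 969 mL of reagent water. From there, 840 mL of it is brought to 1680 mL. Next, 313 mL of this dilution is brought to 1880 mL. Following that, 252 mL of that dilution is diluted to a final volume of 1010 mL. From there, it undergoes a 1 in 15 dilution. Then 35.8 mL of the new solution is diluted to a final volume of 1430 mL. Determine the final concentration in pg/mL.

518 pg/mL

Overall dilution factor = 20 × 2 × 6.006 × 4.008 × 15 × 39.94 = 5.77 × 10⁵.
299 mg/L / 5.77 × 10⁵ = 5.18 × 10⁻⁴ mg/L = 518 pg/mL.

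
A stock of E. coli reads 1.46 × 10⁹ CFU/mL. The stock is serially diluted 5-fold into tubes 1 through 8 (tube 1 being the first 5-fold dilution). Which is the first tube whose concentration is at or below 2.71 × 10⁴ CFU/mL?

tube 7

Tube n has concentration 1.46 × 10⁹ CFU/mL / 5ⁿ.
Need 5ⁿ ≥ 1.46 × 10⁹ CFU/mL / 2.71 × 10⁴ CFU/mL = 5.39 × 10⁴, so n ≥ 6.77.
First such tube: n = 7.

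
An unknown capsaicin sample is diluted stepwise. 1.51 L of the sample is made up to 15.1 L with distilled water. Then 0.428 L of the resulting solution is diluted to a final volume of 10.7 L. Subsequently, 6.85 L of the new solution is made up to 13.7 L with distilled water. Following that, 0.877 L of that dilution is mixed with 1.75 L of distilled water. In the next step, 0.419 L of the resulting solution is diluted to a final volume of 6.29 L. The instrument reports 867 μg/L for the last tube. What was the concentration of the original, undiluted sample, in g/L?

Overall dilution factor = 10 × 25 × 2 × 2.995 × 15.01 = 2.25 × 10⁴.
Original = 867 μg/L × 2.25 × 10⁴ = 1.95 × 10⁷ μg/L = 19.5 g/L.

19.5 g/L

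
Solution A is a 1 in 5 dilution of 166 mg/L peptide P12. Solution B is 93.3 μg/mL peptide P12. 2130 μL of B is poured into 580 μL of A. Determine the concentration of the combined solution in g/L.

C_A = 166 mg/L / 5 = 33.2 mg/L.
C_B = 93.3 μg/mL = 93.3 mg/L.
C_mix = (C_A·V_A + C_B·V_B)/(V_A + V_B) = (33.2×580 + 93.3×2130) / 2710 = 80.4 mg/L = 0.0804 g/L.

0.0804 g/L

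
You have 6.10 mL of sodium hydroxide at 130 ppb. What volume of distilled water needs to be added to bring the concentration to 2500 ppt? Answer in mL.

2500 ppt = 2.50 ppb.
V₂ = C₁V₁/C₂ = 130 × 6.10 / 2.50 = 317 mL.
Diluent to add = V₂ − V₁ = 317 − 6.10 = 311 mL.

311 mL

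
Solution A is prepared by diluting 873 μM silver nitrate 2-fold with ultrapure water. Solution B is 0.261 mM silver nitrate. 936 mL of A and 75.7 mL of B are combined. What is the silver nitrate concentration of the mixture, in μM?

C_A = 873 μM / 2 = 436 μM.
C_B = 0.261 mM = 261 μM.
C_mix = (C_A·V_A + C_B·V_B)/(V_A + V_B) = (436×936 + 261×75.7) / 1012 = 423 μM.

423 μM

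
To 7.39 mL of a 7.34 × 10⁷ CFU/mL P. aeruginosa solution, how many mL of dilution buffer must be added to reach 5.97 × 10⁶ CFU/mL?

V₂ = C₁V₁/C₂ = 7.34 × 10⁷ × 7.39 / 5.97 × 10⁶ = 90.9 mL.
Diluent to add = V₂ − V₁ = 90.9 − 7.39 = 83.5 mL.

83.5 mL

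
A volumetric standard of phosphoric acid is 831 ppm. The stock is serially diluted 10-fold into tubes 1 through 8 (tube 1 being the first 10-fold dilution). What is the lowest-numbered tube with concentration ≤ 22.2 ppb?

tube 5

Tube n has concentration 831 ppm / 10ⁿ.
Need 10ⁿ ≥ 831 ppm / 22.2 ppb = 3.74 × 10⁴, so n ≥ 4.57.
First such tube: n = 5.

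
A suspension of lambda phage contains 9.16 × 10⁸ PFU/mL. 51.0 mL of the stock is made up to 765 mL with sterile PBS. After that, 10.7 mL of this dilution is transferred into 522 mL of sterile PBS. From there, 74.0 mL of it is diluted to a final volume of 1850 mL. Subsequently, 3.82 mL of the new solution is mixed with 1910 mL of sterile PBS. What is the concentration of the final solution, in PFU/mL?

Overall dilution factor = 15 × 49.79 × 25 × 501 = 9.35 × 10⁶.
9.16 × 10⁸ PFU/mL / 9.35 × 10⁶ = 97.9 PFU/mL.

97.9 PFU/mL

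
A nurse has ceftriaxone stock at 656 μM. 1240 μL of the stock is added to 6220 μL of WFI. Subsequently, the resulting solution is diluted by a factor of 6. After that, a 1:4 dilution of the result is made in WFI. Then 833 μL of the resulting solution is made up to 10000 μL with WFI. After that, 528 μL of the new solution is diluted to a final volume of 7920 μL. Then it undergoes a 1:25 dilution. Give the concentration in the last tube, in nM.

1.01 nM

Overall dilution factor = 6.016 × 6 × 4 × 12.00 × 15 × 25 = 6.50 × 10⁵.
656 μM / 6.50 × 10⁵ = 1.01 × 10⁻³ μM = 1.01 nM.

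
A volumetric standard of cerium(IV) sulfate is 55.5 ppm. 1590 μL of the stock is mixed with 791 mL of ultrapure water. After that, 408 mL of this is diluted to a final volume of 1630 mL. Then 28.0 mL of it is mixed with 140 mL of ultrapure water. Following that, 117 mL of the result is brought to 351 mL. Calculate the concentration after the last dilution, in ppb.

1.55 ppb

Overall dilution factor = 498.5 × 3.995 × 6 × 3 = 3.58 × 10⁴.
55.5 ppm / 3.58 × 10⁴ = 1.55 × 10⁻³ ppm = 1.55 ppb.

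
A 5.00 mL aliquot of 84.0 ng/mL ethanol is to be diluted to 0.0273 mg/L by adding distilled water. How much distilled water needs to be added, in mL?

10.4 mL

0.0273 mg/L = 27.3 ng/mL.
V₂ = C₁V₁/C₂ = 84.0 × 5.00 / 27.3 = 15.4 mL.
Diluent to add = V₂ − V₁ = 15.4 − 5.00 = 10.4 mL.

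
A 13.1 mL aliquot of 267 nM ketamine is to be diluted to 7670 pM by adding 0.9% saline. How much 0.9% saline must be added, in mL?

443 mL

7670 pM = 7.67 nM.
V₂ = C₁V₁/C₂ = 267 × 13.1 / 7.67 = 456 mL.
Diluent to add = V₂ − V₁ = 456 − 13.1 = 443 mL.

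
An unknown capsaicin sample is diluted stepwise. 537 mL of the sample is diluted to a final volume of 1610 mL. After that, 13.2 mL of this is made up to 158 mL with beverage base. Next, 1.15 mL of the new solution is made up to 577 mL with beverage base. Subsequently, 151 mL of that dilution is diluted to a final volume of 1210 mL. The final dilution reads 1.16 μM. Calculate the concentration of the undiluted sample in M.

Overall dilution factor = 2.998 × 11.97 × 501.7 × 8.013 = 1.44 × 10⁵.
Original = 1.16 μM × 1.44 × 10⁵ = 1.67 × 10⁵ μM = 0.167 M.

0.167 M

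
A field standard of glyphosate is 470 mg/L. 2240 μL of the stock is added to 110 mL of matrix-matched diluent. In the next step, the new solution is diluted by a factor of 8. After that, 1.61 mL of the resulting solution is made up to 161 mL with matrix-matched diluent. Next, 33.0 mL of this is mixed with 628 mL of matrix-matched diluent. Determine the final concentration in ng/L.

585 ng/L

Overall dilution factor = 50.11 × 8 × 100 × 20.03 = 8.03 × 10⁵.
470 mg/L / 8.03 × 10⁵ = 5.85 × 10⁻⁴ mg/L = 585 ng/L.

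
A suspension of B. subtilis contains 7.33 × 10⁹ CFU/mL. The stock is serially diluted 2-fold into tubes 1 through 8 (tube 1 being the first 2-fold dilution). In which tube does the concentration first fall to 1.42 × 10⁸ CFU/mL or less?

tube 6

Tube n has concentration 7.33 × 10⁹ CFU/mL / 2ⁿ.
Need 2ⁿ ≥ 7.33 × 10⁹ CFU/mL / 1.42 × 10⁸ CFU/mL = 51.6, so n ≥ 5.69.
First such tube: n = 6.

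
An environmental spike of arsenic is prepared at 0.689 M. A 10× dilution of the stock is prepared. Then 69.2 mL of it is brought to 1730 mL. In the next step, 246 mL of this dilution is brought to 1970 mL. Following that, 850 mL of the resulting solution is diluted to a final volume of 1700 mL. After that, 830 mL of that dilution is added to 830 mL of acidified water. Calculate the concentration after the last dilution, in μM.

Overall dilution factor = 10 × 25 × 8.008 × 2 × 2 = 8008.
0.689 M / 8008 = 8.60 × 10⁻⁵ M = 86.0 μM.

86.0 μM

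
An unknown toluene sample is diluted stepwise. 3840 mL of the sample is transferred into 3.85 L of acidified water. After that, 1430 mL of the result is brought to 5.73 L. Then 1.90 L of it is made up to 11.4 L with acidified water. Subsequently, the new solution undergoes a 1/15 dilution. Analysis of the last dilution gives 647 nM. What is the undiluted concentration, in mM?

Overall dilution factor = 2.003 × 4.007 × 6 × 15 = 722.
Original = 647 nM × 722 = 4.67 × 10⁵ nM = 0.467 mM.

0.467 mM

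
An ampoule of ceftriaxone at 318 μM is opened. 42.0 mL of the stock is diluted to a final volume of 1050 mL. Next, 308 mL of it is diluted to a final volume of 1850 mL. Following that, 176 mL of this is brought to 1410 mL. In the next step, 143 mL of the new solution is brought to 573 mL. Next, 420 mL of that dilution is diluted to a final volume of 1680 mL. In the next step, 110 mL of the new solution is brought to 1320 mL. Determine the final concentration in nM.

1.37 nM

Overall dilution factor = 25 × 6.006 × 8.011 × 4.007 × 4 × 12 = 2.31 × 10⁵.
318 μM / 2.31 × 10⁵ = 1.37 × 10⁻³ μM = 1.37 nM.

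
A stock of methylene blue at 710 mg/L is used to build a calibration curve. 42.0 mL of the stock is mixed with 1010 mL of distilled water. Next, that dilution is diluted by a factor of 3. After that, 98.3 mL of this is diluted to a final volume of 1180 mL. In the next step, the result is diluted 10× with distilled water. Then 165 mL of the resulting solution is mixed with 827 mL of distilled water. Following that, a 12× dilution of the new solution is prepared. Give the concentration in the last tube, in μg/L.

Overall dilution factor = 25.05 × 3 × 12.00 × 10 × 6.012 × 12 = 6.51 × 10⁵.
710 mg/L / 6.51 × 10⁵ = 1.09 × 10⁻³ mg/L = 1.09 μg/L.

1.09 μg/L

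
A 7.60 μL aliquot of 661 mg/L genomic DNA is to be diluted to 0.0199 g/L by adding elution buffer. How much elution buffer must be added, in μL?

0.0199 g/L = 19.9 mg/L.
V₂ = C₁V₁/C₂ = 661 × 7.60 / 19.9 = 252 μL.
Diluent to add = V₂ − V₁ = 252 − 7.60 = 245 μL.

245 μL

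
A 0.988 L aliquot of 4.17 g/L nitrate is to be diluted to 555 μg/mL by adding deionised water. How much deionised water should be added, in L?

6.44 L

555 μg/mL = 0.555 g/L.
V₂ = C₁V₁/C₂ = 4.17 × 0.988 / 0.555 = 7.42 L.
Diluent to add = V₂ − V₁ = 7.42 − 0.988 = 6.44 L.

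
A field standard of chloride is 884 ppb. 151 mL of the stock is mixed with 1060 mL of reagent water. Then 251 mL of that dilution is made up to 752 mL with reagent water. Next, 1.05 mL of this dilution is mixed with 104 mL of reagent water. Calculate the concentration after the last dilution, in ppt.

368 ppt

Overall dilution factor = 8.020 × 2.996 × 100.0 = 2404.
884 ppb / 2404 = 0.368 ppb = 368 ppt.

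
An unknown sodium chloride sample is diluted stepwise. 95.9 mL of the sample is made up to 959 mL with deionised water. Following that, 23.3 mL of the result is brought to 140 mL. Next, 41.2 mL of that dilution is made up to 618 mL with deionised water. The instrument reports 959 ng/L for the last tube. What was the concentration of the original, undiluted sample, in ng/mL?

Overall dilution factor = 10 × 6.009 × 15 = 901.
Original = 959 ng/L × 901 = 8.64 × 10⁵ ng/L = 864 ng/mL.

864 ng/mL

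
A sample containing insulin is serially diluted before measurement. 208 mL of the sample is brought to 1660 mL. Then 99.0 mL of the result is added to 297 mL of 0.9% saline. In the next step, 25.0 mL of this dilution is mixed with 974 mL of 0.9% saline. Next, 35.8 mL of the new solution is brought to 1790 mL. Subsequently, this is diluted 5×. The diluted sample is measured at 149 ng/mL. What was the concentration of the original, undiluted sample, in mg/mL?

Overall dilution factor = 7.981 × 4 × 39.96 × 50 × 5 = 3.19 × 10⁵.
Original = 149 ng/mL × 3.19 × 10⁵ = 4.75 × 10⁷ ng/mL = 47.5 mg/mL.

47.5 mg/mL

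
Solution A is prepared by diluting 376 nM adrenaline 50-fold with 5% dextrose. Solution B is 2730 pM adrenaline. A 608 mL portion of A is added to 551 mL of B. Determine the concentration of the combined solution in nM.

5.24 nM

C_A = 376 nM / 50 = 7.52 nM.
C_B = 2730 pM = 2.73 nM.
C_mix = (C_A·V_A + C_B·V_B)/(V_A + V_B) = (7.52×608 + 2.73×551) / 1159 = 5.24 nM.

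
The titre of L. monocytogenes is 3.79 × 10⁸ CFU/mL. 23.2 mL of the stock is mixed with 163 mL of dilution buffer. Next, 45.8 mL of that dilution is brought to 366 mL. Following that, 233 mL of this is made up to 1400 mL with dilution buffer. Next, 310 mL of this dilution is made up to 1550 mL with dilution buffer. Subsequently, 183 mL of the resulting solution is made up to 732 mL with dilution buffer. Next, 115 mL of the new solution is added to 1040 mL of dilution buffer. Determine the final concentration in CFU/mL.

4900 CFU/mL

Overall dilution factor = 8.026 × 7.991 × 6.009 × 5 × 4 × 10.04 = 7.74 × 10⁴.
3.79 × 10⁸ CFU/mL / 7.74 × 10⁴ = 4900 CFU/mL.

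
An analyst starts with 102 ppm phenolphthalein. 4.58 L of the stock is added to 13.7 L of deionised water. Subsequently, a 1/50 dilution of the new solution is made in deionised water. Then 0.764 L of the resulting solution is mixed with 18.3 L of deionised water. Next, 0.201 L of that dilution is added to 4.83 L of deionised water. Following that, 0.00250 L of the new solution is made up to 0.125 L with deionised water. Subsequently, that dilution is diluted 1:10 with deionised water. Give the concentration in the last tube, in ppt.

Overall dilution factor = 3.991 × 50 × 24.95 × 25.03 × 50 × 10 = 6.23 × 10⁷.
102 ppm / 6.23 × 10⁷ = 1.64 × 10⁻⁶ ppm = 1.64 ppt.

1.64 ppt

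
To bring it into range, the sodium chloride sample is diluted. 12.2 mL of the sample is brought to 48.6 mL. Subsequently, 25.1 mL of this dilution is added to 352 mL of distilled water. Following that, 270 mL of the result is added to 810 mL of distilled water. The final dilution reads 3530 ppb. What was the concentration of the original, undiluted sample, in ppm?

Overall dilution factor = 3.984 × 15.02 × 4 = 239.
Original = 3530 ppb × 239 = 8.45 × 10⁵ ppb = 845 ppm.

845 ppm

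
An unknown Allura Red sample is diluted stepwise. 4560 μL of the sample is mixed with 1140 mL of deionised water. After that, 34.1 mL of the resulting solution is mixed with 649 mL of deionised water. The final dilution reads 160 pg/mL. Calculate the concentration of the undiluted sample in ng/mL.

804 ng/mL

Overall dilution factor = 251 × 20.03 = 5028.
Original = 160 pg/mL × 5028 = 8.04 × 10⁵ pg/mL = 804 ng/mL.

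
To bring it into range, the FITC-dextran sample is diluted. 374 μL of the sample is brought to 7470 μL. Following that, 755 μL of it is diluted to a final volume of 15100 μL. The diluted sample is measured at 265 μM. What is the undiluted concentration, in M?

0.106 M

Overall dilution factor = 19.97 × 20 = 399.
Original = 265 μM × 399 = 1.06 × 10⁵ μM = 0.106 M.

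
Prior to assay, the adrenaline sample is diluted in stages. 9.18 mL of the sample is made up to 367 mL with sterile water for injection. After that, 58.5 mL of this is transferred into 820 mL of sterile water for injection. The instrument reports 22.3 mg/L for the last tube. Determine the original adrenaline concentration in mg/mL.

Overall dilution factor = 39.98 × 15.02 = 600.
Original = 22.3 mg/L × 600 = 1.34 × 10⁴ mg/L = 13.4 mg/mL.

13.4 mg/mL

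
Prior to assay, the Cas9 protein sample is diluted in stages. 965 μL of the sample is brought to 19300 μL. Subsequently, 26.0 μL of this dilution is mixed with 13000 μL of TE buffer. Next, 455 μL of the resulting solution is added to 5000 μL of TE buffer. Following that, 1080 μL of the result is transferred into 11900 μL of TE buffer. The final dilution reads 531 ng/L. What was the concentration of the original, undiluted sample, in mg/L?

Overall dilution factor = 20 × 501 × 11.99 × 12.02 = 1.44 × 10⁶.
Original = 531 ng/L × 1.44 × 10⁶ = 7.67 × 10⁸ ng/L = 767 mg/L.

767 mg/L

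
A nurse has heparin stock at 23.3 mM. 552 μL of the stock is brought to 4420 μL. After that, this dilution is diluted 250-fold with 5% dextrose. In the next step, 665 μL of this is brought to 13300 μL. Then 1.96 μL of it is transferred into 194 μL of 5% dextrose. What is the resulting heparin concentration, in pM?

5820 pM

Overall dilution factor = 8.007 × 250 × 20 × 99.98 = 4.00 × 10⁶.
23.3 mM / 4.00 × 10⁶ = 5.82 × 10⁻⁶ mM = 5820 pM.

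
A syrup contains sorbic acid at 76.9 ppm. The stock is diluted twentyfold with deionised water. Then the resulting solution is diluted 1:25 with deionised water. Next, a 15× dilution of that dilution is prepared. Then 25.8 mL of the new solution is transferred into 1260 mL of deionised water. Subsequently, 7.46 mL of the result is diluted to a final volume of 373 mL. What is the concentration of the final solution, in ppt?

Overall dilution factor = 20 × 25 × 15 × 49.84 × 50 = 1.87 × 10⁷.
76.9 ppm / 1.87 × 10⁷ = 4.11 × 10⁻⁶ ppm = 4.11 ppt.

4.11 ppt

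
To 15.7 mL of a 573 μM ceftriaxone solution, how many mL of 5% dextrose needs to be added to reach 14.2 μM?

V₂ = C₁V₁/C₂ = 573 × 15.7 / 14.2 = 634 mL.
Diluent to add = V₂ − V₁ = 634 − 15.7 = 618 mL.

618 mL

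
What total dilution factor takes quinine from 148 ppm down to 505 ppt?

2.93 × 10⁵

Factor = C₀/C_target = 148 ppm / 505 ppt = 2.93 × 10⁵.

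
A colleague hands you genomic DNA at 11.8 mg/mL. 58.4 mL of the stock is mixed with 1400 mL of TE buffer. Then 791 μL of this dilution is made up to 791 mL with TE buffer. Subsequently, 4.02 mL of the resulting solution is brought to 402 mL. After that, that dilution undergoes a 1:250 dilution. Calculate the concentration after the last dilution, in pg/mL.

Overall dilution factor = 24.97 × 1000 × 100 × 250 = 6.24 × 10⁸.
11.8 mg/mL / 6.24 × 10⁸ = 1.89 × 10⁻⁸ mg/mL = 18.9 pg/mL.

18.9 pg/mL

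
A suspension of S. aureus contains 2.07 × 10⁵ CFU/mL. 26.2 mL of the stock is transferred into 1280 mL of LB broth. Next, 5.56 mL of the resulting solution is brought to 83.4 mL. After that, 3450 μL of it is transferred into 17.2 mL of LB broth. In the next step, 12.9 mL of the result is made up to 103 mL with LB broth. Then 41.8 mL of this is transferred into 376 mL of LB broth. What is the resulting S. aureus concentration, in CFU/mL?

0.579 CFU/mL

Overall dilution factor = 49.85 × 15 × 5.986 × 7.984 × 9.995 = 3.57 × 10⁵.
2.07 × 10⁵ CFU/mL / 3.57 × 10⁵ = 0.579 CFU/mL.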